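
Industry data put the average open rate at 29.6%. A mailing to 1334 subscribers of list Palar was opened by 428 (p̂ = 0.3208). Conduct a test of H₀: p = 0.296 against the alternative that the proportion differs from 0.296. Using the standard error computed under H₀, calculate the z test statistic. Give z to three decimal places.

p̂ = 428/1334 ≈ 0.32084.
SE = √(p₀(1−p₀)/n) = √(0.20838/1334) = 0.01250.
z = (0.32084 − 0.296)/0.01250 = 0.02484/0.01250 = 1.987.

z = 1.987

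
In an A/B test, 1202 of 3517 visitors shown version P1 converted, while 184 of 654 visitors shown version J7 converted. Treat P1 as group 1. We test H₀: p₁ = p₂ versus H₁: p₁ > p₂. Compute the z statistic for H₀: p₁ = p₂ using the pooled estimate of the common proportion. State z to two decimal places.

z = 3.01

p̂₁ = 1202/3517 = 0.3418, p̂₂ = 184/654 = 0.2813.
Pooled p̂ = (1202+184)/(3517+654) = 1386/4171 = 0.3323.
SE = √(p̂(1−p̂)(1/n₁+1/n₂)) = √(0.3323·0.6677·0.00181339) = √(0.000402345) = 0.0201.
z = (0.3418 − 0.2813)/0.0201 = 0.0605/0.0201 = 3.01.
p-value = P(Z > 3.012) ≈ 0.0013.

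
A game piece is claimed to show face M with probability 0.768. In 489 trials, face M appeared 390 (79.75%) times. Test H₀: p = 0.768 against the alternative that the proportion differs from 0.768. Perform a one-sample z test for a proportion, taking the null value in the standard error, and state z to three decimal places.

p̂ = 390/489 = 0.79755.
Standard error under H₀: √(0.768×0.232/489) = 0.01909.
z = (0.79755 − 0.768)/0.01909 = 0.02955/0.01909 = 1.548.
p-value = 2·P(Z > 1.548) ≈ 0.1217.

z = 1.548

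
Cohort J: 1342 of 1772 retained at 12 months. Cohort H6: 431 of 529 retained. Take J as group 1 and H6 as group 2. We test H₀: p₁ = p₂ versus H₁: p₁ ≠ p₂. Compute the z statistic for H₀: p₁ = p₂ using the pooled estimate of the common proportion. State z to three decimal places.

z = -2.756

p̂₁ = 1342/1772 ≈ 0.75734, p̂₂ = 431/529 ≈ 0.81474.
Pooled p̂ = (1342+431)/(1772+529) = 1773/2301 = 0.77053.
SE = √(0.176811 × 0.00245469) = 0.02083.
z = (0.75734 − 0.81474)/0.02083 = -0.05740/0.02083 = -2.756.
Two-sided p-value ≈ 2·Φ(−2.756) = 0.0059.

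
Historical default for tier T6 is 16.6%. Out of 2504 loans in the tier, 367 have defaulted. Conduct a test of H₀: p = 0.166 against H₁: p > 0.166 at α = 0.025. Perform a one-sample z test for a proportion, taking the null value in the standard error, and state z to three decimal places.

z = -2.614

p̂ = 367/2504 ≈ 0.146565.
Standard error under H₀: √(0.166×0.834/2504) = 0.007436.
z = (0.146565 − 0.166)/0.007436 = -0.019435/0.007436 = -2.614.
p-value = P(Z > -2.614) ≈ 0.9955. With α = 0.025, fail to reject H₀.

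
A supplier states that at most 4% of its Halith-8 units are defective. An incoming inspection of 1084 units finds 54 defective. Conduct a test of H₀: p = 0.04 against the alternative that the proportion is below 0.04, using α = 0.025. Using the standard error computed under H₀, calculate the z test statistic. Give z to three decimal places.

p̂ = 54/1084 ≈ 0.049815.
Standard error under H₀: √(0.04×0.96/1084) = 0.005952.
z = (0.049815 − 0.04)/0.005952 = 0.009815/0.005952 = 1.649.
p-value = P(Z < 1.649) ≈ 0.9504; since p > α = 0.025, fail to reject H₀.

z = 1.649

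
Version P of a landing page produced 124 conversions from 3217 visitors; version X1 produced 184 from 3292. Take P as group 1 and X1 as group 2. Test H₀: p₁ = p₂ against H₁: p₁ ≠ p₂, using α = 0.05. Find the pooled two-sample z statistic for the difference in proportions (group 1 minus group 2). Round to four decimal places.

z = -3.2957

p̂₁ = 124/3217 = 0.03854523, p̂₂ = 184/3292 = 0.05589307.
Pooled p̂ = (124+184)/(3217+3292) = 308/6509 = 0.04731910.
SE = √(p̂(1−p̂)(1/n₁+1/n₂)) = √(0.04731910·0.95268090·0.000614615) = √(2.77069e-05) = 0.00526373.
z = (0.03854523 − 0.05589307)/0.00526373 = -0.01734784/0.00526373 = -3.2957.
Two-sided p-value ≈ 2·Φ(−3.296) = 0.0010; since p < α = 0.05, reject H₀.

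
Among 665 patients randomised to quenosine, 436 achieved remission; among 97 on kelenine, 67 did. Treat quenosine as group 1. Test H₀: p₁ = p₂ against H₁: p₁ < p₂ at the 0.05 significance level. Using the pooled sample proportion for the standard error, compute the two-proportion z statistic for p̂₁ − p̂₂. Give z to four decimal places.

p̂₁ = 436/665 = 0.655639, p̂₂ = 67/97 = 0.690722.
Pooled p̂ = (436+67)/(665+97) = 503/762 = 0.660105.
SE = √(p̂(1−p̂)(1/n₁+1/n₂)) = √(0.660105·0.339895·0.011813) = √(0.00265045) = 0.051483.
z = (0.655639 − 0.690722)/0.051483 = -0.035083/0.051483 = -0.6814.
p-value = P(Z < -0.681) ≈ 0.2478; since p > α = 0.05, fail to reject H₀.

z = -0.6814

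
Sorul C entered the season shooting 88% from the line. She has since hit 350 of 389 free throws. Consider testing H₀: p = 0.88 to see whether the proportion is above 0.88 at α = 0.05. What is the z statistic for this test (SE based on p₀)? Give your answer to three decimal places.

p̂ = 350/389 = 0.89974.
SE = √(p₀(1−p₀)/n) = √(0.1056/389) = 0.01648.
z = (0.89974 − 0.88)/0.01648 = 0.01974/0.01648 = 1.198.
p-value = P(Z > 1.198) ≈ 0.1154; since p > α = 0.05, fail to reject H₀.

z = 1.198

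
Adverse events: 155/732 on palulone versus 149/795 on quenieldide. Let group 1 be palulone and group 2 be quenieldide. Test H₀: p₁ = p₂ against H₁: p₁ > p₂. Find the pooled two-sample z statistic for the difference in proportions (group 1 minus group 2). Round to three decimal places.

p̂₁ = 155/732 = 0.211749, p̂₂ = 149/795 = 0.187421.
Pooled p̂ = (155+149)/(732+795) = 304/1527 = 0.199083.
SE = √(p̂(1−p̂)(1/n₁+1/n₂)) = √(0.199083·0.800917·0.00262398) = √(0.000418391) = 0.020455.
z = (0.211749 − 0.187421)/0.020455 = 0.024328/0.020455 = 1.189.

z = 1.189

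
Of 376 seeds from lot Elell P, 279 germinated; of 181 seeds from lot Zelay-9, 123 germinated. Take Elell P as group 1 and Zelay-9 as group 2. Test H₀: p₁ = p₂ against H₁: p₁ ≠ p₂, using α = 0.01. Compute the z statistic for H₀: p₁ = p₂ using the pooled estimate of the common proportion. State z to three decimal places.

p̂₁ = 279/376 = 0.74202, p̂₂ = 123/181 = 0.67956.
Pooled p̂ = (279+123)/(376+181) = 402/557 = 0.72172.
SE = √(p̂(1−p̂)(1/n₁+1/n₂)) = √(0.72172·0.27828·0.00818444) = √(0.00164375) = 0.04054.
z = (0.74202 − 0.67956)/0.04054 = 0.06246/0.04054 = 1.541.
p-value = 2·P(Z > 1.541) ≈ 0.1234; since p > α = 0.01, fail to reject H₀.

z = 1.541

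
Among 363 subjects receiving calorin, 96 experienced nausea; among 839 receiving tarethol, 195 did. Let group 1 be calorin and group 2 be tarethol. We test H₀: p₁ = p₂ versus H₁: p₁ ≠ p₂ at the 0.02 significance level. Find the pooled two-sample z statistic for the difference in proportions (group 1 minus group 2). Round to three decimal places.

z = 1.191

p̂₁ = 96/363 ≈ 0.26446, p̂₂ = 195/839 ≈ 0.23242.
Pooled p̂ = (96+195)/(363+839) = 291/1202 = 0.24210.
SE = √(p̂(1−p̂)(1/n₁+1/n₂)) = √(0.24210·0.75790·0.00394672) = √(0.000724166) = 0.02691.
z = (0.26446 − 0.23242)/0.02691 = 0.03204/0.02691 = 1.191.
Two-sided p-value ≈ 2·Φ(−1.191) = 0.2338; since p > α = 0.02, fail to reject H₀.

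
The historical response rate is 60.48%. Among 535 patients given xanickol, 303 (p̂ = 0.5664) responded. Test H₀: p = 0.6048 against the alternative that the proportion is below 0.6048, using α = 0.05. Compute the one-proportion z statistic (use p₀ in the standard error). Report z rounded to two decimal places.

z = -1.82

p̂ = 303/535 = 0.5664.
Under H₀, SE = √(0.6048·0.3952/535) = √(0.000446761) = 0.0211.
z = (0.5664 − 0.6048)/0.0211 = -0.0384/0.0211 = -1.82.
p-value = P(Z < -1.819) ≈ 0.0345. With α = 0.05, reject H₀.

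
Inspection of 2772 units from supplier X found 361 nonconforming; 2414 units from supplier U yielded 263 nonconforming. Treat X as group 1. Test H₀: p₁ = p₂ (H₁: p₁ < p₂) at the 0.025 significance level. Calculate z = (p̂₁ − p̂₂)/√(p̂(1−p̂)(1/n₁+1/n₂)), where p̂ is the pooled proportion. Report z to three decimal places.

p̂₁ = 361/2772 = 0.130231, p̂₂ = 263/2414 = 0.108948.
Pooled p̂ = (361+263)/(2772+2414) = 624/5186 = 0.120324.
SE = √(0.105846 × 0.000775001) = 0.009057.
z = (0.130231 − 0.108948)/0.009057 = 0.021283/0.009057 = 2.350.
p-value = P(Z < 2.350) ≈ 0.9906. With α = 0.025, fail to reject H₀.

z = 2.350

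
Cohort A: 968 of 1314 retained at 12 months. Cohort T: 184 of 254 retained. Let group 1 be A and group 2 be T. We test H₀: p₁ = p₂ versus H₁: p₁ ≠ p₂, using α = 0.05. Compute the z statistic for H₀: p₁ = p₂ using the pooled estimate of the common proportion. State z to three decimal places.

p̂₁ = 968/1314 ≈ 0.736682, p̂₂ = 184/254 ≈ 0.724409.
Pooled p̂ = (968+184)/(1314+254) = 1152/1568 = 0.734694.
SE = √(p̂(1−p̂)(1/n₁+1/n₂)) = √(0.734694·0.265306·0.00469804) = √(0.000915737) = 0.030261.
z = (0.736682 − 0.724409)/0.030261 = 0.012273/0.030261 = 0.406.
Two-sided p-value ≈ 2·Φ(−0.406) = 0.6851, so at α = 0.05 we fail to reject H₀.

z = 0.406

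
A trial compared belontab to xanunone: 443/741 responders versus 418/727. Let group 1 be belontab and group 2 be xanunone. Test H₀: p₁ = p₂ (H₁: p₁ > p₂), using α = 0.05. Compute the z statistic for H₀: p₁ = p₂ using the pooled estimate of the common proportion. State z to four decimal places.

p̂₁ = 443/741 ≈ 0.597841, p̂₂ = 418/727 ≈ 0.574966.
Pooled p̂ = (443+418)/(741+727) = 861/1468 = 0.586512.
SE = √(0.242516 × 0.00272504) = 0.025707.
z = (0.597841 − 0.574966)/0.025707 = 0.022875/0.025707 = 0.8898.
p-value = P(Z > 0.890) ≈ 0.1868. With α = 0.05, fail to reject H₀.

z = 0.8898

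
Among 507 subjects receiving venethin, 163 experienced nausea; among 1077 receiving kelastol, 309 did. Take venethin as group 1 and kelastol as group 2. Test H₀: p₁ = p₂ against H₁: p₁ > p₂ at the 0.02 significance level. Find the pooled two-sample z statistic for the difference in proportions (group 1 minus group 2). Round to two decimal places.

z = 1.40

p̂₁ = 163/507 ≈ 0.32150, p̂₂ = 309/1077 ≈ 0.28691.
Pooled p̂ = (163+309)/(507+1077) = 472/1584 = 0.29798.
SE = √(p̂(1−p̂)(1/n₁+1/n₂)) = √(0.29798·0.70202·0.00290089) = √(0.000606831) = 0.02463.
z = (0.32150 − 0.28691)/0.02463 = 0.03459/0.02463 = 1.40.
p-value = P(Z > 1.404) ≈ 0.0801. With α = 0.02, fail to reject H₀.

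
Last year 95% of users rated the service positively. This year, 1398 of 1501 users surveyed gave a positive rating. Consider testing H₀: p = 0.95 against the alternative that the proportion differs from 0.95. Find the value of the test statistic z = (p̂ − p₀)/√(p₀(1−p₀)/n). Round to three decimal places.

z = -3.310

p̂ = 1398/1501 ≈ 0.931379.
SE = √(p₀(1−p₀)/n) = √(0.0475/1501) = 0.005625.
z = (0.931379 − 0.95)/0.005625 = -0.018621/0.005625 = -3.310.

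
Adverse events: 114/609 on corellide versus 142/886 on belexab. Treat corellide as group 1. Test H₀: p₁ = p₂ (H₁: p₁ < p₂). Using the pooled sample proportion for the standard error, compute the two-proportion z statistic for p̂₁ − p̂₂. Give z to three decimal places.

p̂₁ = 114/609 = 0.18719, p̂₂ = 142/886 = 0.16027.
Pooled p̂ = (114+142)/(609+886) = 256/1495 = 0.17124.
SE = √(0.141915 × 0.0027707) = 0.01983.
z = (0.18719 − 0.16027)/0.01983 = 0.02692/0.01983 = 1.358.
p-value = P(Z < 1.358) ≈ 0.9127.

z = 1.358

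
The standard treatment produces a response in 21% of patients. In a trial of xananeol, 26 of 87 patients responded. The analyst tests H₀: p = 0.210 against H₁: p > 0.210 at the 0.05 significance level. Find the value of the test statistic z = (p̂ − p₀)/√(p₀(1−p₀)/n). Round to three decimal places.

p̂ = 26/87 ≈ 0.29885.
Standard error under H₀: √(0.21×0.79/87) = 0.04367.
z = (0.29885 − 0.21)/0.04367 = 0.08885/0.04367 = 2.035.
p-value = P(Z > 2.035) ≈ 0.0209; since p < α = 0.05, reject H₀.

z = 2.035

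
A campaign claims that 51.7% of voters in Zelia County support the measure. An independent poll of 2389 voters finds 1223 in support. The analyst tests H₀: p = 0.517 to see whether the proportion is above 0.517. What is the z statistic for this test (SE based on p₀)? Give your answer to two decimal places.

p̂ = 1223/2389 ≈ 0.5119.
Standard error under H₀: √(0.517×0.483/2389) = 0.0102.
z = (0.5119 − 0.517)/0.0102 = -0.0051/0.0102 = -0.50.
p-value = P(Z > -0.496) ≈ 0.6900.

z = -0.50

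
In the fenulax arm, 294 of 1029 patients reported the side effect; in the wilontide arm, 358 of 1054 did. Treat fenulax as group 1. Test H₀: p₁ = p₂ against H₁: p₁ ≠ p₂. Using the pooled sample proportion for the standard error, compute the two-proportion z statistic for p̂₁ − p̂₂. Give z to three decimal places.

z = -2.654

p̂₁ = 294/1029 = 0.285714, p̂₂ = 358/1054 = 0.339658.
Pooled p̂ = (294+358)/(1029+1054) = 652/2083 = 0.313010.
SE = √(p̂(1−p̂)(1/n₁+1/n₂)) = √(0.313010·0.686990·0.00192058) = √(0.000412992) = 0.020322.
z = (0.285714 − 0.339658)/0.020322 = -0.053944/0.020322 = -2.654.
p-value = 2·P(Z > 2.654) ≈ 0.0079.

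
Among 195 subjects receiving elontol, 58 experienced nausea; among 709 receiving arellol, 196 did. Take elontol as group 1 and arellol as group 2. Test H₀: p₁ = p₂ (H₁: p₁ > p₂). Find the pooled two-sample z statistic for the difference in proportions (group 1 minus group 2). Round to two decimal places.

p̂₁ = 58/195 = 0.2974, p̂₂ = 196/709 = 0.2764.
Pooled p̂ = (58+196)/(195+709) = 254/904 = 0.2810.
SE = √(p̂(1−p̂)(1/n₁+1/n₂)) = √(0.2810·0.7190·0.00653864) = √(0.00132098) = 0.0363.
z = (0.2974 − 0.2764)/0.0363 = 0.0210/0.0363 = 0.58.

z = 0.58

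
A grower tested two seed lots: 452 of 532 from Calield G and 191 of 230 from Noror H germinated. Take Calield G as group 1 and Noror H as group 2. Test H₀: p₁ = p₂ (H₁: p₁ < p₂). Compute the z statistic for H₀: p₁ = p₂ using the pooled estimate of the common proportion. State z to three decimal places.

z = 0.670

p̂₁ = 452/532 = 0.84962, p̂₂ = 191/230 = 0.83043.
Pooled p̂ = (452+191)/(532+230) = 643/762 = 0.84383.
SE = √(0.13178 × 0.00622753) = 0.02865.
z = (0.84962 − 0.83043)/0.02865 = 0.01919/0.02865 = 0.670.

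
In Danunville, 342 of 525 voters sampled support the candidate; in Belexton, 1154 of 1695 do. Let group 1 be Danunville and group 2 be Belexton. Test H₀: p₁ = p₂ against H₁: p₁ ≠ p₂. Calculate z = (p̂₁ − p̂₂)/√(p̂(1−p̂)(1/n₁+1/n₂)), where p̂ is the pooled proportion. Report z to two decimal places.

z = -1.26

p̂₁ = 342/525 = 0.6514, p̂₂ = 1154/1695 = 0.6808.
Pooled p̂ = (342+1154)/(525+1695) = 1496/2220 = 0.6739.
SE = √(0.219768 × 0.00249473) = 0.0234.
z = (0.6514 − 0.6808)/0.0234 = -0.0294/0.0234 = -1.26.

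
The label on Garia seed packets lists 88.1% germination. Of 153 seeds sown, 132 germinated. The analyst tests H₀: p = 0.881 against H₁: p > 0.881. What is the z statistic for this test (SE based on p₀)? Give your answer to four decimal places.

p̂ = 132/153 ≈ 0.862745.
Standard error under H₀: √(0.881×0.119/153) = 0.026177.
z = (0.862745 − 0.881)/0.026177 = -0.018255/0.026177 = -0.6974.
p-value = P(Z > -0.697) ≈ 0.7572.

z = -0.6974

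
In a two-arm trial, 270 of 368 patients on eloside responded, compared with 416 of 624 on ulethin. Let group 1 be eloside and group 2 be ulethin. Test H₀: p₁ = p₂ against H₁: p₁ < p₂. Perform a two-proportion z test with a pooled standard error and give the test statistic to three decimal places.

p̂₁ = 270/368 = 0.73370, p̂₂ = 416/624 = 0.66667.
Pooled p̂ = (270+416)/(368+624) = 686/992 = 0.69153.
SE = √(p̂(1−p̂)(1/n₁+1/n₂)) = √(0.69153·0.30847·0.00431996) = √(0.000921513) = 0.03036.
z = (0.73370 − 0.66667)/0.03036 = 0.06703/0.03036 = 2.208.
p-value = P(Z < 2.208) ≈ 0.9864.

z = 2.208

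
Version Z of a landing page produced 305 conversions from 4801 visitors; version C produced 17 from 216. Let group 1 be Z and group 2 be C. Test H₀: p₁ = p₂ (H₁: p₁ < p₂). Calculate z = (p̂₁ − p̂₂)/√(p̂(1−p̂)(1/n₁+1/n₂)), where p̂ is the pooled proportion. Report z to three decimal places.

z = -0.890

p̂₁ = 305/4801 ≈ 0.06353, p̂₂ = 17/216 ≈ 0.07870.
Pooled p̂ = (305+17)/(4801+216) = 322/5017 = 0.06418.
SE = √(p̂(1−p̂)(1/n₁+1/n₂)) = √(0.06418·0.93582·0.00483792) = √(0.000290577) = 0.01705.
z = (0.06353 − 0.07870)/0.01705 = -0.01517/0.01705 = -0.890.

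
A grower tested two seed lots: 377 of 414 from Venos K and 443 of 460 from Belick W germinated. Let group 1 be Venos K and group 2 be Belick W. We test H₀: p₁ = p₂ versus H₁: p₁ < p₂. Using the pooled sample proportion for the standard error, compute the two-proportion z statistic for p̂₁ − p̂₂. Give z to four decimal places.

z = -3.2136

p̂₁ = 377/414 = 0.9106280, p̂₂ = 443/460 = 0.9630435.
Pooled p̂ = (377+443)/(414+460) = 820/874 = 0.9382151.
SE = √(p̂(1−p̂)(1/n₁+1/n₂)) = √(0.9382151·0.0617849·0.00458937) = √(0.000266035) = 0.0163106.
z = (0.9106280 − 0.9630435)/0.0163106 = -0.0524155/0.0163106 = -3.2136.
p-value = P(Z < -3.214) ≈ 0.0007.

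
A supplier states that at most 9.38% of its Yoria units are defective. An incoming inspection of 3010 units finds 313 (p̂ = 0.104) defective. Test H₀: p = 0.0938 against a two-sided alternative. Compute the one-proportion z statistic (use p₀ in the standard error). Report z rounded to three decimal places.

p̂ = 313/3010 = 0.103987.
Standard error under H₀: √(0.0938×0.9062/3010) = 0.005314.
z = (0.103987 − 0.0938)/0.005314 = 0.010187/0.005314 = 1.917.

z = 1.917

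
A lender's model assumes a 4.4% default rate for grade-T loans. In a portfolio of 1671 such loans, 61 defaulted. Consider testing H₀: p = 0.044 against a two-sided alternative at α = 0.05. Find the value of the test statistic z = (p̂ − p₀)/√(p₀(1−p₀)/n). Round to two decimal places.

z = -1.49

p̂ = 61/1671 ≈ 0.03651.
SE = √(p₀(1−p₀)/n) = √(0.042064/1671) = 0.00502.
z = (0.03651 − 0.044)/0.00502 = -0.00749/0.00502 = -1.49.
p-value = 2·P(Z > 1.494) ≈ 0.1352; since p > α = 0.05, fail to reject H₀.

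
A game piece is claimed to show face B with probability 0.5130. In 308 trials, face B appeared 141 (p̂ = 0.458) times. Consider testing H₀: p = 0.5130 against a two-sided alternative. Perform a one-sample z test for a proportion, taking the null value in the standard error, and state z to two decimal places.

z = -1.94

p̂ = 141/308 ≈ 0.4578.
Under H₀, SE = √(0.513·0.487/308) = √(0.00081114) = 0.0285.
z = (0.4578 − 0.513)/0.0285 = -0.0552/0.0285 = -1.94.
Two-sided p-value ≈ 2·Φ(−1.938) = 0.0526.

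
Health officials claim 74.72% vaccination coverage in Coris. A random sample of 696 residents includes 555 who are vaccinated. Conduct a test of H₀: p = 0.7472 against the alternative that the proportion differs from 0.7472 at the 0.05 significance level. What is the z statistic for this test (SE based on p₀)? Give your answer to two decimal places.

p̂ = 555/696 ≈ 0.79741.
Under H₀, SE = √(0.7472·0.2528/696) = √(0.000271397) = 0.01647.
z = (0.79741 − 0.7472)/0.01647 = 0.05021/0.01647 = 3.05.
Two-sided p-value ≈ 2·Φ(−3.048) = 0.0023, so at α = 0.05 we reject H₀.

z = 3.05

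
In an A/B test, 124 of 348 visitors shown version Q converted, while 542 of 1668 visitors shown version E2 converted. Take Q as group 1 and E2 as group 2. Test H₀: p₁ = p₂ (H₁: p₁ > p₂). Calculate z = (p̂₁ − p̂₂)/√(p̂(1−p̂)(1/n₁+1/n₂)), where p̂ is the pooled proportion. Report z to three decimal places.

p̂₁ = 124/348 ≈ 0.35632, p̂₂ = 542/1668 ≈ 0.32494.
Pooled p̂ = (124+542)/(348+1668) = 666/2016 = 0.33036.
SE = √(p̂(1−p̂)(1/n₁+1/n₂)) = √(0.33036·0.66964·0.00347308) = √(0.00076832) = 0.02772.
z = (0.35632 − 0.32494)/0.02772 = 0.03138/0.02772 = 1.132.

z = 1.132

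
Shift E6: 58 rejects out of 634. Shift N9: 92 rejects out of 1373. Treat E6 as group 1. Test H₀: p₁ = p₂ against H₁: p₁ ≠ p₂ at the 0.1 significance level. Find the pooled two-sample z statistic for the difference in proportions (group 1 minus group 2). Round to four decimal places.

z = 1.9384

p̂₁ = 58/634 ≈ 0.091483, p̂₂ = 92/1373 ≈ 0.067007.
Pooled p̂ = (58+92)/(634+1373) = 150/2007 = 0.074738.
SE = √(p̂(1−p̂)(1/n₁+1/n₂)) = √(0.074738·0.925262·0.00230562) = √(0.00015944) = 0.012627.
z = (0.091483 − 0.067007)/0.012627 = 0.024476/0.012627 = 1.9384.
p-value = 2·P(Z > 1.938) ≈ 0.0526. With α = 0.1, reject H₀.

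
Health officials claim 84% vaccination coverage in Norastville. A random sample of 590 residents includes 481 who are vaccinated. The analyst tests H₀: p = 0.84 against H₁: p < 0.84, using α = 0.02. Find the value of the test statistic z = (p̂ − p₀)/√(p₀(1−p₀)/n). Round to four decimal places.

z = -1.6396

p̂ = 481/590 ≈ 0.815254.
Under H₀, SE = √(0.84·0.16/590) = √(0.000227797) = 0.015093.
z = (0.815254 − 0.84)/0.015093 = -0.024746/0.015093 = -1.6396.
p-value = P(Z < -1.640) ≈ 0.0505, so at α = 0.02 we fail to reject H₀.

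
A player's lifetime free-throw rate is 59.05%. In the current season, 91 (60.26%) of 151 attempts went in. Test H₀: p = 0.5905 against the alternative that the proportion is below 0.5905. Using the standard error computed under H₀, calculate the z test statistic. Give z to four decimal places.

z = 0.3036

p̂ = 91/151 = 0.602649.
Under H₀, SE = √(0.5905·0.4095/151) = √(0.00160139) = 0.040017.
z = (0.602649 − 0.5905)/0.040017 = 0.012149/0.040017 = 0.3036.
p-value = P(Z < 0.304) ≈ 0.6193.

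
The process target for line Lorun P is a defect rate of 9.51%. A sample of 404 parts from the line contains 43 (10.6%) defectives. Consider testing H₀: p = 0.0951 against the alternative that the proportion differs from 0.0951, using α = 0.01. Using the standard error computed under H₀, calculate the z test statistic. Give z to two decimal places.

p̂ = 43/404 ≈ 0.10644.
Standard error under H₀: √(0.0951×0.9049/404) = 0.01459.
z = (0.10644 − 0.0951)/0.01459 = 0.01134/0.01459 = 0.78.
Two-sided p-value ≈ 2·Φ(−0.777) = 0.4373. With α = 0.01, fail to reject H₀.

z = 0.78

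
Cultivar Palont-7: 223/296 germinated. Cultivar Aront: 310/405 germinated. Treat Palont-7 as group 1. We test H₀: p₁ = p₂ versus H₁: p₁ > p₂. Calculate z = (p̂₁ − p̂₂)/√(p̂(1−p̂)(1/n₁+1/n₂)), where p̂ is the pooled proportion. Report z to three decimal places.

p̂₁ = 223/296 = 0.75338, p̂₂ = 310/405 = 0.76543.
Pooled p̂ = (223+310)/(296+405) = 533/701 = 0.76034.
SE = √(p̂(1−p̂)(1/n₁+1/n₂)) = √(0.76034·0.23966·0.00584751) = √(0.00106554) = 0.03264.
z = (0.75338 − 0.76543)/0.03264 = -0.01205/0.03264 = -0.369.

z = -0.369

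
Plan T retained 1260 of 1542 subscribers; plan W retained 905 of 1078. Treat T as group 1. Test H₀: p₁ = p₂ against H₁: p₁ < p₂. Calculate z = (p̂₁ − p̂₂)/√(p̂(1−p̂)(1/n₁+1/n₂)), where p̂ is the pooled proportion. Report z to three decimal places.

z = -1.489

p̂₁ = 1260/1542 ≈ 0.81712, p̂₂ = 905/1078 ≈ 0.83952.
Pooled p̂ = (1260+905)/(1542+1078) = 2165/2620 = 0.82634.
SE = √(0.143505 × 0.00157615) = 0.01504.
z = (0.81712 − 0.83952)/0.01504 = -0.02240/0.01504 = -1.489.
p-value = P(Z < -1.489) ≈ 0.0682.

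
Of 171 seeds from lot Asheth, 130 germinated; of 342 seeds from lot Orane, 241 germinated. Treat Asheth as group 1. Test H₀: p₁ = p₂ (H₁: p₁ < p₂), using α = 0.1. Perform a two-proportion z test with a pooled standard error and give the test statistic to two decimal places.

p̂₁ = 130/171 = 0.76023, p̂₂ = 241/342 = 0.70468.
Pooled p̂ = (130+241)/(171+342) = 371/513 = 0.72320.
SE = √(p̂(1−p̂)(1/n₁+1/n₂)) = √(0.72320·0.27680·0.00877193) = √(0.00175599) = 0.04190.
z = (0.76023 − 0.70468)/0.04190 = 0.05555/0.04190 = 1.33.
p-value = P(Z < 1.326) ≈ 0.9075. With α = 0.1, fail to reject H₀.

z = 1.33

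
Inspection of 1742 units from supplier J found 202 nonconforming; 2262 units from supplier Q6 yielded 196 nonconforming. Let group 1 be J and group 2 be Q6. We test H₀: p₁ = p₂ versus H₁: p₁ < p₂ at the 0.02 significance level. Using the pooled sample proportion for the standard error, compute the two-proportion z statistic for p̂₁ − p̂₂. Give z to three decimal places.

z = 3.073

p̂₁ = 202/1742 ≈ 0.115959, p̂₂ = 196/2262 ≈ 0.086649.
Pooled p̂ = (202+196)/(1742+2262) = 398/4004 = 0.099401.
SE = √(p̂(1−p̂)(1/n₁+1/n₂)) = √(0.099401·0.900599·0.00101614) = √(9.09649e-05) = 0.009538.
z = (0.115959 − 0.086649)/0.009538 = 0.029310/0.009538 = 3.073.
p-value = P(Z < 3.073) ≈ 0.9989. With α = 0.02, fail to reject H₀.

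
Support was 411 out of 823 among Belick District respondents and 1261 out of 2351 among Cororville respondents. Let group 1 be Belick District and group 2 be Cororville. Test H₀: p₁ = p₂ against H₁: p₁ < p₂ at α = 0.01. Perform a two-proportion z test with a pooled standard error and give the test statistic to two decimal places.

p̂₁ = 411/823 ≈ 0.4994, p̂₂ = 1261/2351 ≈ 0.5364.
Pooled p̂ = (411+1261)/(823+2351) = 1672/3174 = 0.5268.
SE = √(p̂(1−p̂)(1/n₁+1/n₂)) = √(0.5268·0.4732·0.00164042) = √(0.000408928) = 0.0202.
z = (0.4994 − 0.5364)/0.0202 = -0.0370/0.0202 = -1.83.
p-value = P(Z < -1.828) ≈ 0.0337; since p > α = 0.01, fail to reject H₀.

z = -1.83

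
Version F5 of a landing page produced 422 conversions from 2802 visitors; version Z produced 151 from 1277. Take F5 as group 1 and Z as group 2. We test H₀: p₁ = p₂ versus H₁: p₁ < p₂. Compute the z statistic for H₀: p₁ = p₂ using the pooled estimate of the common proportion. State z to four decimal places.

z = 2.7583

p̂₁ = 422/2802 = 0.1506067, p̂₂ = 151/1277 = 0.1182459.
Pooled p̂ = (422+151)/(2802+1277) = 573/4079 = 0.1404756.
SE = √(p̂(1−p̂)(1/n₁+1/n₂)) = √(0.1404756·0.8595244·0.00113997) = √(0.000137643) = 0.0117321.
z = (0.1506067 − 0.1182459)/0.0117321 = 0.0323608/0.0117321 = 2.7583.
p-value = P(Z < 2.758) ≈ 0.9971.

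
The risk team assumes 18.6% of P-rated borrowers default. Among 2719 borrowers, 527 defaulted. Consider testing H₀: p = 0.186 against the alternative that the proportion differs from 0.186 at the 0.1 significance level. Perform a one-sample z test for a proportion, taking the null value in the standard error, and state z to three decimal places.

z = 1.048

p̂ = 527/2719 = 0.19382.
Standard error under H₀: √(0.186×0.814/2719) = 0.00746.
z = (0.19382 − 0.186)/0.00746 = 0.00782/0.00746 = 1.048.
p-value = 2·P(Z > 1.048) ≈ 0.2946. With α = 0.1, fail to reject H₀.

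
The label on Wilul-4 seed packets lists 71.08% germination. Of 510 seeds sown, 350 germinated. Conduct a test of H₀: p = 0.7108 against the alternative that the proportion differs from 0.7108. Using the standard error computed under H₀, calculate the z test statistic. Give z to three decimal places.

p̂ = 350/510 = 0.68627.
SE = √(p₀(1−p₀)/n) = √(0.20556/510) = 0.02008.
z = (0.68627 − 0.7108)/0.02008 = -0.02453/0.02008 = -1.222.

z = -1.222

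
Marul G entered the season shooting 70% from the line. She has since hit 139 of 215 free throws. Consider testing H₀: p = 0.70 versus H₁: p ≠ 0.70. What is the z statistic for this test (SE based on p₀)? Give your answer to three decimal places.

z = -1.711

p̂ = 139/215 ≈ 0.646512.
Standard error under H₀: √(0.7×0.3/215) = 0.031253.
z = (0.646512 − 0.7)/0.031253 = -0.053488/0.031253 = -1.711.
p-value = 2·P(Z > 1.711) ≈ 0.0870.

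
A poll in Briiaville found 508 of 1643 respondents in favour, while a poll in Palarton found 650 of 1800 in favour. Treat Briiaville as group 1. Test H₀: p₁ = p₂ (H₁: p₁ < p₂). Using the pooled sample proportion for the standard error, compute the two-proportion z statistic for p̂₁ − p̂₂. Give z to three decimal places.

p̂₁ = 508/1643 = 0.30919, p̂₂ = 650/1800 = 0.36111.
Pooled p̂ = (508+650)/(1643+1800) = 1158/3443 = 0.33633.
SE = √(0.223214 × 0.0011642) = 0.01612.
z = (0.30919 − 0.36111)/0.01612 = -0.05192/0.01612 = -3.221.
p-value = P(Z < -3.221) ≈ 0.0006.

z = -3.221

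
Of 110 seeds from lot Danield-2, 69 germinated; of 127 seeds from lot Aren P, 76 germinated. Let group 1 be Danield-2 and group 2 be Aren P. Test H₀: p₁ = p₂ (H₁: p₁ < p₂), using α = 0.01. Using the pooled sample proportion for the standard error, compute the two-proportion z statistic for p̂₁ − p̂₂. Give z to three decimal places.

z = 0.454

p̂₁ = 69/110 = 0.62727, p̂₂ = 76/127 = 0.59843.
Pooled p̂ = (69+76)/(110+127) = 145/237 = 0.61181.
SE = √(p̂(1−p̂)(1/n₁+1/n₂)) = √(0.61181·0.38819·0.0169649) = √(0.00402913) = 0.06348.
z = (0.62727 − 0.59843)/0.06348 = 0.02884/0.06348 = 0.454.
p-value = P(Z < 0.454) ≈ 0.6753; since p > α = 0.01, fail to reject H₀.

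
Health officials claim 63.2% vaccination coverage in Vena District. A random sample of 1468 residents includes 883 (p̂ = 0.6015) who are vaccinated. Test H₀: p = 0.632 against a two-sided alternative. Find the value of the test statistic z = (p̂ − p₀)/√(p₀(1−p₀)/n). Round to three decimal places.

p̂ = 883/1468 = 0.60150.
Standard error under H₀: √(0.632×0.368/1468) = 0.01259.
z = (0.60150 − 0.632)/0.01259 = -0.03050/0.01259 = -2.423.

z = -2.423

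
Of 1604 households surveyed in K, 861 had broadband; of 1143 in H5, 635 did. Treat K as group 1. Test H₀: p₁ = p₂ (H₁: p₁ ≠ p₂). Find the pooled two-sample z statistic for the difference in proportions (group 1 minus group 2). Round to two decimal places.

p̂₁ = 861/1604 ≈ 0.5368, p̂₂ = 635/1143 ≈ 0.5556.
Pooled p̂ = (861+635)/(1604+1143) = 1496/2747 = 0.5446.
SE = √(p̂(1−p̂)(1/n₁+1/n₂)) = √(0.5446·0.4554·0.00149833) = √(0.000371603) = 0.0193.
z = (0.5368 − 0.5556)/0.0193 = -0.0188/0.0193 = -0.97.
p-value = 2·P(Z > 0.974) ≈ 0.3301.

z = -0.97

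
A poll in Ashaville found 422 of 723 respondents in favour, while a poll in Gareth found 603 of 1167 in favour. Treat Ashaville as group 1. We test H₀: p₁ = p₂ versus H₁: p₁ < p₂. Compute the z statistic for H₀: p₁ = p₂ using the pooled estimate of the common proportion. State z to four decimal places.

z = 2.8402

p̂₁ = 422/723 ≈ 0.583679, p̂₂ = 603/1167 ≈ 0.516710.
Pooled p̂ = (422+603)/(723+1167) = 1025/1890 = 0.542328.
SE = √(p̂(1−p̂)(1/n₁+1/n₂)) = √(0.542328·0.457672·0.00224002) = √(0.000555993) = 0.023579.
z = (0.583679 − 0.516710)/0.023579 = 0.066969/0.023579 = 2.8402.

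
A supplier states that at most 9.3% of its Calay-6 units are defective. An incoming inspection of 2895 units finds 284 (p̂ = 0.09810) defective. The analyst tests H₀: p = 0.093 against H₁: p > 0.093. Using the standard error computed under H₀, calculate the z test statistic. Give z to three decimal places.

z = 0.945

p̂ = 284/2895 ≈ 0.098100.
SE = √(p₀(1−p₀)/n) = √(0.084351/2895) = 0.005398.
z = (0.098100 − 0.093)/0.005398 = 0.005100/0.005398 = 0.945.
p-value = P(Z > 0.945) ≈ 0.1724.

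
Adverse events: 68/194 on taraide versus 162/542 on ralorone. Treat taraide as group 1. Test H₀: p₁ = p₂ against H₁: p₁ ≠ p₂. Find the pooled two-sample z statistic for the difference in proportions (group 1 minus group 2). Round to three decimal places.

p̂₁ = 68/194 = 0.35052, p̂₂ = 162/542 = 0.29889.
Pooled p̂ = (68+162)/(194+542) = 230/736 = 0.31250.
SE = √(p̂(1−p̂)(1/n₁+1/n₂)) = √(0.31250·0.68750·0.00699966) = √(0.00150383) = 0.03878.
z = (0.35052 − 0.29889)/0.03878 = 0.05163/0.03878 = 1.331.

z = 1.331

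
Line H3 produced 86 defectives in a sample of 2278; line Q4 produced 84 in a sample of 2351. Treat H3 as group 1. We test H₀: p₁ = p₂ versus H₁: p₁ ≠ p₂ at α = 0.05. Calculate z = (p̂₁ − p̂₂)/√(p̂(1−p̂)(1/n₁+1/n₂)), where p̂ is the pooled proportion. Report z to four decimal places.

z = 0.3658

p̂₁ = 86/2278 ≈ 0.037752, p̂₂ = 84/2351 ≈ 0.035729.
Pooled p̂ = (86+84)/(2278+2351) = 170/4629 = 0.036725.
SE = √(p̂(1−p̂)(1/n₁+1/n₂)) = √(0.036725·0.963275·0.000864332) = √(3.05769e-05) = 0.005530.
z = (0.037752 − 0.035729)/0.005530 = 0.002023/0.005530 = 0.3658.
p-value = 2·P(Z > 0.366) ≈ 0.7145. With α = 0.05, fail to reject H₀.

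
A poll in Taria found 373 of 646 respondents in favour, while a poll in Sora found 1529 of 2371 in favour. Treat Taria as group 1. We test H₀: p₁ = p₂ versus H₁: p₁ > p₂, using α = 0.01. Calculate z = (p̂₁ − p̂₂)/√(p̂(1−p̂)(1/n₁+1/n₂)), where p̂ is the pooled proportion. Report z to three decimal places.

z = -3.150

p̂₁ = 373/646 ≈ 0.57740, p̂₂ = 1529/2371 ≈ 0.64488.
Pooled p̂ = (373+1529)/(646+2371) = 1902/3017 = 0.63043.
SE = √(p̂(1−p̂)(1/n₁+1/n₂)) = √(0.63043·0.36957·0.00196975) = √(0.00045893) = 0.02142.
z = (0.57740 − 0.64488)/0.02142 = -0.06748/0.02142 = -3.150.
p-value = P(Z > -3.150) ≈ 0.9992, so at α = 0.01 we fail to reject H₀.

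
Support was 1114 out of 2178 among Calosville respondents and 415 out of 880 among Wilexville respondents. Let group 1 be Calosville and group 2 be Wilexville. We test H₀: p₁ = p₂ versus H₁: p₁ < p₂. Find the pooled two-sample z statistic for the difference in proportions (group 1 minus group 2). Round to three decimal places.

z = 1.997

p̂₁ = 1114/2178 ≈ 0.51148, p̂₂ = 415/880 ≈ 0.47159.
Pooled p̂ = (1114+415)/(2178+880) = 1529/3058 = 0.50000.
SE = √(0.25 × 0.0015955) = 0.01997.
z = (0.51148 − 0.47159)/0.01997 = 0.03989/0.01997 = 1.997.
p-value = P(Z < 1.997) ≈ 0.9771.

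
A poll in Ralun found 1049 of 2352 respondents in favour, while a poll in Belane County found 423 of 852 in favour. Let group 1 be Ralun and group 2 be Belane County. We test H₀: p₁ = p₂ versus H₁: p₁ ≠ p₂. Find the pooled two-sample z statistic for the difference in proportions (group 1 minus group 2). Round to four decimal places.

p̂₁ = 1049/2352 = 0.446003, p̂₂ = 423/852 = 0.496479.
Pooled p̂ = (1049+423)/(2352+852) = 1472/3204 = 0.459426.
SE = √(p̂(1−p̂)(1/n₁+1/n₂)) = √(0.459426·0.540574·0.00159888) = √(0.000397088) = 0.019927.
z = (0.446003 − 0.496479)/0.019927 = -0.050476/0.019927 = -2.5330.

z = -2.5330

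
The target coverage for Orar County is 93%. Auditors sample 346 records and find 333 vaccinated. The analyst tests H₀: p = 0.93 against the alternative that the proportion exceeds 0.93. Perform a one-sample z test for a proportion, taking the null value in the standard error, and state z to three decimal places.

z = 2.364

p̂ = 333/346 ≈ 0.96243.
Standard error under H₀: √(0.93×0.07/346) = 0.01372.
z = (0.96243 − 0.93)/0.01372 = 0.03243/0.01372 = 2.364.
p-value = P(Z > 2.364) ≈ 0.0090.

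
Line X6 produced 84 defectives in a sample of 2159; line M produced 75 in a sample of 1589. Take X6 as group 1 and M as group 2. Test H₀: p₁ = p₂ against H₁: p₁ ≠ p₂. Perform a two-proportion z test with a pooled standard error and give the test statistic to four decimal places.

z = -1.2448

p̂₁ = 84/2159 ≈ 0.0389069, p̂₂ = 75/1589 ≈ 0.0471995.
Pooled p̂ = (84+75)/(2159+1589) = 159/3748 = 0.0424226.
SE = √(p̂(1−p̂)(1/n₁+1/n₂)) = √(0.0424226·0.9575774·0.0010925) = √(4.43807e-05) = 0.0066619.
z = (0.0389069 − 0.0471995)/0.0066619 = -0.0082926/0.0066619 = -1.2448.
Two-sided p-value ≈ 2·Φ(−1.245) = 0.2132.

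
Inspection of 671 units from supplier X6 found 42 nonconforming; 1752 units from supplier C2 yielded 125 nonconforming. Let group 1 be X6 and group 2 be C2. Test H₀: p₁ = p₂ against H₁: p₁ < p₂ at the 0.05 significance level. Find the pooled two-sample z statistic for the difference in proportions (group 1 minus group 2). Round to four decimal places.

z = -0.7612

p̂₁ = 42/671 = 0.062593, p̂₂ = 125/1752 = 0.071347.
Pooled p̂ = (42+125)/(671+1752) = 167/2423 = 0.068923.
SE = √(0.0641725 × 0.00206109) = 0.011501.
z = (0.062593 − 0.071347)/0.011501 = -0.008754/0.011501 = -0.7612.
p-value = P(Z < -0.761) ≈ 0.2233. With α = 0.05, fail to reject H₀.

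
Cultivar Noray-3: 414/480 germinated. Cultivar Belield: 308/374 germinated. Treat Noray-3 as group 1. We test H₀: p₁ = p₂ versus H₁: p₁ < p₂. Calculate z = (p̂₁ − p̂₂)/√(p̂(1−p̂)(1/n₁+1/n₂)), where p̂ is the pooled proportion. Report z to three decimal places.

p̂₁ = 414/480 ≈ 0.86250, p̂₂ = 308/374 ≈ 0.82353.
Pooled p̂ = (414+308)/(480+374) = 722/854 = 0.84543.
SE = √(0.130676 × 0.00475713) = 0.02493.
z = (0.86250 − 0.82353)/0.02493 = 0.03897/0.02493 = 1.563.
p-value = P(Z < 1.563) ≈ 0.9410.

z = 1.563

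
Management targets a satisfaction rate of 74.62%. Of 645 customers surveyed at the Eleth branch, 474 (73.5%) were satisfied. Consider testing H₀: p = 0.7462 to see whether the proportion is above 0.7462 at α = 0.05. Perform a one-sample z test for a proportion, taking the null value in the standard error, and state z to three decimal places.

z = -0.660

p̂ = 474/645 = 0.73488.
Standard error under H₀: √(0.7462×0.2538/645) = 0.01714.
z = (0.73488 − 0.7462)/0.01714 = -0.01132/0.01714 = -0.660.
p-value = P(Z > -0.660) ≈ 0.7455; since p > α = 0.05, fail to reject H₀.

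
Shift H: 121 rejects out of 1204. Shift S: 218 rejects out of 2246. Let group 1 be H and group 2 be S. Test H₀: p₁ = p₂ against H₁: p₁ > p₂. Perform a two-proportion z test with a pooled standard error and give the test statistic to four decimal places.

p̂₁ = 121/1204 = 0.100498, p̂₂ = 218/2246 = 0.097061.
Pooled p̂ = (121+218)/(1204+2246) = 339/3450 = 0.098261.
SE = √(p̂(1−p̂)(1/n₁+1/n₂)) = √(0.098261·0.901739·0.0012758) = √(0.000113043) = 0.010632.
z = (0.100498 − 0.097061)/0.010632 = 0.003437/0.010632 = 0.3233.

z = 0.3233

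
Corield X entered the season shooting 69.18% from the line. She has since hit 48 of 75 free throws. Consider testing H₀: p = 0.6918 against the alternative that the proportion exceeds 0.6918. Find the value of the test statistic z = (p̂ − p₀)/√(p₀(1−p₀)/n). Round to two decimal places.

z = -0.97

p̂ = 48/75 = 0.6400.
SE = √(p₀(1−p₀)/n) = √(0.21321/75) = 0.0533.
z = (0.6400 − 0.6918)/0.0533 = -0.0518/0.0533 = -0.97.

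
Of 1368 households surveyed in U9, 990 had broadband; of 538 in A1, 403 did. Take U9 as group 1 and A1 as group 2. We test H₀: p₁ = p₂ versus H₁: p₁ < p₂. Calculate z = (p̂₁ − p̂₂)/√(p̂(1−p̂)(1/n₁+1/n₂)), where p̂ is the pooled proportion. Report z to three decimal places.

p̂₁ = 990/1368 = 0.72368, p̂₂ = 403/538 = 0.74907.
Pooled p̂ = (990+403)/(1368+538) = 1393/1906 = 0.73085.
SE = √(p̂(1−p̂)(1/n₁+1/n₂)) = √(0.73085·0.26915·0.00258973) = √(0.000509421) = 0.02257.
z = (0.72368 − 0.74907)/0.02257 = -0.02539/0.02257 = -1.125.
p-value = P(Z < -1.125) ≈ 0.1303.

z = -1.125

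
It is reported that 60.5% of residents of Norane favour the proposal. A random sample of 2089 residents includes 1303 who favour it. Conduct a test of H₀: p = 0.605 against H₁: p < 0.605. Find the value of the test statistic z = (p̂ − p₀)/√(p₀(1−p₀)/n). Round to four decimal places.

z = 1.7524

p̂ = 1303/2089 ≈ 0.6237434.
Under H₀, SE = √(0.605·0.395/2089) = √(0.000114397) = 0.0106956.
z = (0.6237434 − 0.605)/0.0106956 = 0.0187434/0.0106956 = 1.7524.
p-value = P(Z < 1.752) ≈ 0.9602.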